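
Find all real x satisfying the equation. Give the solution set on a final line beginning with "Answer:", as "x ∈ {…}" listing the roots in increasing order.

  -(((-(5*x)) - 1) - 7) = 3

Step 1. [-(((-(5*x)) - 1) - 7) = 3] flip signs both sides, so neg: ((-(5*x)) - 1) - 7 = -3.
Step 2. [((-(5*x)) - 1) - 7 = -3] add 7: x sits inside (… - 7), so sub: (-(5*x)) - 1 = 4.
Step 3. [(-(5*x)) - 1 = 4] peel the -1: add 1 from each side, so sub: -(5*x) = 5.
Step 4. [-(5*x) = 5] LHS negated; negate both sides. So neg: 5*x = -5.
Step 5. [5*x = -5] 5 out front; divide by 5 ⇒ div: x = -1.

Answer: x ∈ {-1}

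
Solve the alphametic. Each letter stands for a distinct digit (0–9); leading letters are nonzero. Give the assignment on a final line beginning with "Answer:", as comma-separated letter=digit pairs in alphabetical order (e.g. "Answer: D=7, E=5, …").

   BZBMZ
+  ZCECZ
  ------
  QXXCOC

Step 1. [Q] Q is the leading digit of a 6-digit sum of two 5-digit numbers; the final carry is exactly 1 ⇒ Q=1.
Step 2. [col 1: Z + Z ≡ C (mod 10)] column 1 (Z + Z ≡ C (mod 10), carry-in 0) doesn't pin Z yet; pick Z=4 and continue ⇒ Z=4.
Step 3. [col 1: Z + Z ≡ C (mod 10)] column 1 reads Z+Z+carry(0)=C with Z=4; with digits 1,4 already taken and all letters distinct, the only value for C is 8, so C=8.
Step 4. [col 2: M + C ≡ O (mod 10)] column 2 (M + C ≡ O (mod 10), carry-in 0) doesn't pin O yet; pick O=3 and continue ⇒ O=3.
Step 5. [col 2: M + C ≡ O (mod 10)] from column 2 (C=8, O=3, carry-in 0, digits 1,3,4,8 already taken and all letters distinct): M must equal 5 ⇒ M=5.
Step 6. [col 3: B + E ≡ C (mod 10)] several values work for E in column 3 (B + E ≡ C (mod 10), carry-in 1); try E=0 ⇒ E=0.
Step 7. [col 3: B + E ≡ C (mod 10)] from column 3 (E=0, C=8, carry-in 1, digits 0,1,3,4,5,8 already taken and all letters distinct): B must equal 7. So B=7.
Step 8. [col 4: Z + C ≡ X (mod 10)] column 4: given Z=4, C=8, carry-in 0, and digits 0,1,3,4,5,7,8 already taken and all letters distinct, Z+C≡X (mod 10) forces X=2, so X=2.

Answer: B=7, C=8, E=0, M=5, O=3, Q=1, X=2, Z=4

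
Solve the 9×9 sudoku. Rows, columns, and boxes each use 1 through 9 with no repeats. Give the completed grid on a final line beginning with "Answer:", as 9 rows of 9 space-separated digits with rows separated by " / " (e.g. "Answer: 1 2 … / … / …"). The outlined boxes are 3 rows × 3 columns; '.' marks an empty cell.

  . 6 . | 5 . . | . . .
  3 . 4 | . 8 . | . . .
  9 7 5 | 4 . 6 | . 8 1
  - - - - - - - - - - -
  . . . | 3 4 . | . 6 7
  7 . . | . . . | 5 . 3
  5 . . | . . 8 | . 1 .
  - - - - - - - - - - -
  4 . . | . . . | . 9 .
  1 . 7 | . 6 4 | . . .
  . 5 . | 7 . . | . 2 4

Step 1. [r4c7∈{2,8,9}] in box 6, 8 fits only at r4c7. So r4c7=8.
Step 2. [r4c1∈{2}] only 2 remains possible at r4c1. So r4c1=2.
Step 3. [r8c7∈{3}] r8c7 is down to just 3, so r8c7=3.
Step 4. [r3c7∈{2}] r3c7 is down to just 2 ⇒ r3c7=2.
Step 5. [r1c9∈{9}] nothing but 9 survives at r1c9 ⇒ r1c9=9.
Step 6. [r6c7∈{4,9}] r6c7 is the only open cell in col 7 admitting 9 ⇒ r6c7=9.
Step 7. [r7c5∈{1,2,3,5}] col 5 places 5 nowhere but r7c5. So r7c5=5.
Step 8. [r9c1∈{6,8}] r9c1 is the only open cell in col 1 admitting 6 ⇒ r9c1=6.
Step 9. [r9c3∈{3,8,9}] across row 9, 8 lands solely at r9c3. So r9c3=8.
Step 10. [r7c7∈{1,6,7}] in row 7, 7 fits only at r7c7. So r7c7=7.
Step 11. [r8c2∈{2,9}] 9 has one home in box 7: r8c2, so r8c2=9.
Step 12. [r8c4∈{2,8}] r8c4 is the only open cell in row 8 admitting 2, so r8c4=2.
Step 13. [r4c2∈{1}] only 1 remains possible at r4c2 ⇒ r4c2=1.
Step 14. [r1c8∈{3,4,7}] in col 8, 3 fits only at r1c8 ⇒ r1c8=3.
Step 15. [r1c3∈{1,2}] across col 3, 1 lands solely at r1c3 ⇒ r1c3=1.
Step 16. [r4c3∈{9}] nothing but 9 survives at r4c3 ⇒ r4c3=9.
Step 17. [r2c2∈{2}] only 2 remains possible at r2c2. So r2c2=2.
Step 18. [r7c2∈{3}] r7c2 has the single candidate 3. So r7c2=3.
Step 19. [r7c6∈{1}] r7c6 has the single candidate 1 ⇒ r7c6=1.
Step 20. [r5c5∈{1,2,9}] in col 5, 1 fits only at r5c5. So r5c5=1.
Step 21. [r5c6∈{2,9}] 2 has one home in row 5: r5c6, so r5c6=2.
Step 22. [r9c6∈{3,9}] r9c6 is the only open cell in col 6 admitting 3 ⇒ r9c6=3.
Step 23. [r7c9∈{6,8}] 6 has one home in row 7: r7c9 ⇒ r7c9=6.
Step 24. [r2c6∈{7,9}] 9 has one home in col 6: r2c6, so r2c6=9.
Step 25. [r2c9∈{5}] r2c9 is down to just 5, so r2c9=5.
Step 26. [r5c3∈{6}] r5c3 has the single candidate 6, so r5c3=6.
Step 27. [r5c8∈{4}] r5c8's peers cover all but 4 ⇒ r5c8=4.
Step 28. [r1c6∈{7}] r1c6's peers cover all but 7. So r1c6=7.
Step 29. [r6c3∈{3}] r6c3 has the single candidate 3 ⇒ r6c3=3.
Step 30. [r2c7∈{6}] r2c7's peers cover all but 6 ⇒ r2c7=6.
Step 31. [r1c1∈{8}] r1c1 has the single candidate 8 ⇒ r1c1=8.
Step 32. [r6c9∈{2}] only 2 remains possible at r6c9. So r6c9=2.
Step 33. [r9c5∈{9}] r9c5 has the single candidate 9 ⇒ r9c5=9.
Step 34. [r1c7∈{4}] r1c7 has the single candidate 4. So r1c7=4.
Step 35. [r2c4∈{1}] r2c4 is down to just 1, so r2c4=1.
Step 36. [r7c4∈{8}] r7c4 has the single candidate 8 ⇒ r7c4=8.
Step 37. [r6c5∈{7}] only 7 remains possible at r6c5. So r6c5=7.
Step 38. [r8c9∈{8}] r8c9 is down to just 8 ⇒ r8c9=8.
Step 39. [r9c7∈{1}] only 1 remains possible at r9c7 ⇒ r9c7=1.
Step 40. [r3c5∈{3}] only 3 remains possible at r3c5, so r3c5=3.
Step 41. [r6c2∈{4}] r6c2's peers cover all but 4, so r6c2=4.
Step 42. [r7c3∈{2}] nothing but 2 survives at r7c3, so r7c3=2.
Step 43. [r8c8∈{5}] r8c8 has the single candidate 5 ⇒ r8c8=5.
Step 44. [r1c5∈{2}] r1c5 is down to just 2, so r1c5=2.
Step 45. [r6c4∈{6}] r6c4's peers cover all but 6 ⇒ r6c4=6.
Step 46. [r4c6∈{5}] only 5 remains possible at r4c6. So r4c6=5.
Step 47. [r5c4∈{9}] nothing but 9 survives at r5c4. So r5c4=9.
Step 48. [r2c8∈{7}] r2c8 has the single candidate 7. So r2c8=7.
Step 49. [r5c2∈{8}] nothing but 8 survives at r5c2. So r5c2=8.

Answer: 8 6 1 5 2 7 4 3 9 / 3 2 4 1 8 9 6 7 5 / 9 7 5 4 3 6 2 8 1 / 2 1 9 3 4 5 8 6 7 / 7 8 6 9 1 2 5 4 3 / 5 4 3 6 7 8 9 1 2 / 4 3 2 8 5 1 7 9 6 / 1 9 7 2 6 4 3 5 8 / 6 5 8 7 9 3 1 2 4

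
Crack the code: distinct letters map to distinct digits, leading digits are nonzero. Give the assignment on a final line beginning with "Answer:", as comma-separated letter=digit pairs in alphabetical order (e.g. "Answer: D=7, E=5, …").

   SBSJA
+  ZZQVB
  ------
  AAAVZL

Step 1. [col 1: A + B ≡ L (mod 10)] no forcing yet in column 1 (carry-in 0); L=8 is free and consistent — try it, so L=8.
Step 2. [col 1: A + B ≡ L (mod 10)] no forcing yet in column 1 (carry-in 0); A=1 is free and consistent — try it, so A=1.
Step 3. [col 1: A + B ≡ L (mod 10)] in column 1 we have A+B≡L with carry-in 0; given A=1, L=8 and digits 1,8 already taken and all letters distinct, that pins B to 7 ⇒ B=7.
Step 4. [col 2: J + V ≡ Z (mod 10)] column 2 (J + V ≡ Z (mod 10), carry-in 0) doesn't pin J yet; pick J=5 and continue, so J=5.
Step 5. [col 2: J + V ≡ Z (mod 10)] no forcing yet in column 2 (carry-in 0); V=9 is free and consistent — try it, so V=9.
Step 6. [col 2: J + V ≡ Z (mod 10)] column 2: given J=5, V=9, carry-in 0, and digits 1,5,7,8,9 already taken and all letters distinct, J+V≡Z (mod 10) forces Z=4, so Z=4.
Step 7. [col 3: S + Q ≡ V (mod 10)] column 3 (S + Q ≡ V (mod 10), carry-in 1) doesn't pin S yet; pick S=6 and continue ⇒ S=6.
Step 8. [col 3: S + Q ≡ V (mod 10)] column 3: given S=6, V=9, carry-in 1, and digits 1,4,5,6,7,8,9 already taken and all letters distinct, S+Q≡V (mod 10) forces Q=2, so Q=2.

Answer: A=1, B=7, J=5, L=8, Q=2, S=6, V=9, Z=4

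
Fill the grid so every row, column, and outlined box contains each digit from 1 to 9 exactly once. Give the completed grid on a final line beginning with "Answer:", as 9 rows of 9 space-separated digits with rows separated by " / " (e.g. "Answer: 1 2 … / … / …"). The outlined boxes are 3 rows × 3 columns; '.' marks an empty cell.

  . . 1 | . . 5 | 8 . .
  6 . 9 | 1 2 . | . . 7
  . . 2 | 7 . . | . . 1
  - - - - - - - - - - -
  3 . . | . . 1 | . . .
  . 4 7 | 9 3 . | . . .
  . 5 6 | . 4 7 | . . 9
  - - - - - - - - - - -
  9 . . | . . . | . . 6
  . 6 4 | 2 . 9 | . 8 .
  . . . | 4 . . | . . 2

Step 1. [r4c3∈{8}] only 8 remains possible at r4c3 ⇒ r4c3=8.
Step 2. [r1c8∈{2,3,4,6,9}] 2 has one home in row 1: r1c8, so r1c8=2.
Step 3. [r3c1∈{4,5,8}] box 1 places 5 nowhere but r3c1 ⇒ r3c1=5.
Step 4. [r9c1∈{1,7,8}] in col 1, 8 fits only at r9c1, so r9c1=8.
Step 5. [r7c2∈{1,2,3,7}] in row 7, 2 fits only at r7c2. So r7c2=2.
Step 6. [r9c2∈{1,3,7}] 1 has one home in col 2: r9c2. So r9c2=1.
Step 7. [r4c7∈{2,4,5,6,7}] in row 4, 2 fits only at r4c7. So r4c7=2.
Step 8. [r4c8∈{4,5,6,7}] across row 4, 7 lands solely at r4c8, so r4c8=7.
Step 9. [r8c1∈{7}] only 7 remains possible at r8c1, so r8c1=7.
Step 10. [r5c6∈{2,6,8}] col 6 places 2 nowhere but r5c6, so r5c6=2.
Step 11. [r5c1∈{1}] nothing but 1 survives at r5c1 ⇒ r5c1=1.
Step 12. [r4c9∈{4,5}] across row 4, 4 lands solely at r4c9. So r4c9=4.
Step 13. [r1c9∈{3}] r1c9 has the single candidate 3. So r1c9=3.
Step 14. [r7c4∈{3,5,8}] 3 has one home in col 4: r7c4. So r7c4=3.
Step 15. [r8c9∈{5}] r8c9 has the single candidate 5. So r8c9=5.
Step 16. [r1c4∈{6}] r1c4's peers cover all but 6, so r1c4=6.
Step 17. [r8c7∈{1,3}] 3 has one home in row 8: r8c7 ⇒ r8c7=3.
Step 18. [r7c6∈{8}] r7c6 has the single candidate 8. So r7c6=8.
Step 19. [r9c8∈{9}] r9c8 is down to just 9 ⇒ r9c8=9.
Step 20. [r3c7∈{4,6,9}] 9 has one home in col 7: r3c7 ⇒ r3c7=9.
Step 21. [r7c3∈{5}] only 5 remains possible at r7c3 ⇒ r7c3=5.
Step 22. [r9c5∈{5,6,7}] in row 9, 5 fits only at r9c5 ⇒ r9c5=5.
Step 23. [r6c7∈{1}] r6c7's peers cover all but 1. So r6c7=1.
Step 24. [r3c8∈{4,6}] 6 has one home in row 3: r3c8 ⇒ r3c8=6.
Step 25. [r7c5∈{1,7}] r7c5 is the only open cell in col 5 admitting 7. So r7c5=7.
Step 26. [r2c2∈{3,8}] 8 has one home in row 2: r2c2 ⇒ r2c2=8.
Step 27. [r3c6∈{3,4}] r3c6 is the only open cell in row 3 admitting 4 ⇒ r3c6=4.
Step 28. [r7c7∈{4}] r7c7 has the single candidate 4. So r7c7=4.
Step 29. [r2c7∈{5}] only 5 remains possible at r2c7 ⇒ r2c7=5.
Step 30. [r5c8∈{5}] r5c8 is down to just 5, so r5c8=5.
Step 31. [r4c4∈{5}] nothing but 5 survives at r4c4. So r4c4=5.
Step 32. [r5c7∈{6}] r5c7's peers cover all but 6 ⇒ r5c7=6.
Step 33. [r8c5∈{1}] nothing but 1 survives at r8c5 ⇒ r8c5=1.
Step 34. [r6c1∈{2}] only 2 remains possible at r6c1 ⇒ r6c1=2.
Step 35. [r5c9∈{8}] nothing but 8 survives at r5c9. So r5c9=8.
Step 36. [r4c5∈{6}] r4c5 has the single candidate 6 ⇒ r4c5=6.
Step 37. [r2c6∈{3}] nothing but 3 survives at r2c6 ⇒ r2c6=3.
Step 38. [r1c2∈{7}] r1c2's peers cover all but 7, so r1c2=7.
Step 39. [r3c2∈{3}] r3c2's peers cover all but 3, so r3c2=3.
Step 40. [r2c8∈{4}] nothing but 4 survives at r2c8 ⇒ r2c8=4.
Step 41. [r6c8∈{3}] nothing but 3 survives at r6c8 ⇒ r6c8=3.
Step 42. [r9c3∈{3}] only 3 remains possible at r9c3. So r9c3=3.
Step 43. [r7c8∈{1}] only 1 remains possible at r7c8. So r7c8=1.
Step 44. [r4c2∈{9}] r4c2 has the single candidate 9. So r4c2=9.
Step 45. [r9c6∈{6}] nothing but 6 survives at r9c6 ⇒ r9c6=6.
Step 46. [r1c1∈{4}] nothing but 4 survives at r1c1 ⇒ r1c1=4.
Step 47. [r6c4∈{8}] nothing but 8 survives at r6c4 ⇒ r6c4=8.
Step 48. [r1c5∈{9}] r1c5 has the single candidate 9 ⇒ r1c5=9.
Step 49. [r3c5∈{8}] r3c5 has the single candidate 8, so r3c5=8.
Step 50. [r9c7∈{7}] r9c7's peers cover all but 7 ⇒ r9c7=7.

Answer: 4 7 1 6 9 5 8 2 3 / 6 8 9 1 2 3 5 4 7 / 5 3 2 7 8 4 9 6 1 / 3 9 8 5 6 1 2 7 4 / 1 4 7 9 3 2 6 5 8 / 2 5 6 8 4 7 1 3 9 / 9 2 5 3 7 8 4 1 6 / 7 6 4 2 1 9 3 8 5 / 8 1 3 4 5 6 7 9 2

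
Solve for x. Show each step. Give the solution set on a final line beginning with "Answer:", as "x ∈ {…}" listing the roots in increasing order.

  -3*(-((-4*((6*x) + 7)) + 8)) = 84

Step 1. [-3*(-((-4*((6*x) + 7)) + 8)) = 84] LHS = -3·(…); ÷-3 both sides, so div: -((-4*((6*x) + 7)) + 8) = -28.
Step 2. [-((-4*((6*x) + 7)) + 8) = -28] leading − — multiply by −1, so neg: (-4*((6*x) + 7)) + 8 = 28.
Step 3. [(-4*((6*x) + 7)) + 8 = 28] -4 divides every term; factor it out. So factor: ((6*x) + 7) - 2 = -7.
Step 4. [((6*x) + 7) - 2 = -7] peel the -2: add 2 from each side. So sub: (6*x) + 7 = -5.
Step 5. [(6*x) + 7 = -5] +7 is outermost — subtract 7 both sides ⇒ sub: 6*x = -12.
Step 6. [6*x = -12] 6·(inner) — divide through by 6 ⇒ div: x = -2.

Answer: x ∈ {-2}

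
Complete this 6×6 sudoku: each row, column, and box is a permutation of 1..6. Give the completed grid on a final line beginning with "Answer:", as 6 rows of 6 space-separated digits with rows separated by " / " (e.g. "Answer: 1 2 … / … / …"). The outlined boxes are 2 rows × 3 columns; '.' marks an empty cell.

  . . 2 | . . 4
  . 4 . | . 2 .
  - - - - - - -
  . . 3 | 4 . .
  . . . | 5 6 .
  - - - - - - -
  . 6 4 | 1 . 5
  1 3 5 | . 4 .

Step 1. [r2c3∈{1,6}] in col 3, 6 fits only at r2c3 ⇒ r2c3=6.
Step 2. [r2c1∈{3,5}] across row 2, 5 lands solely at r2c1 ⇒ r2c1=5.
Step 3. [r3c5∈{1}] r3c5 is down to just 1 ⇒ r3c5=1.
Step 4. [r3c6∈{2}] r3c6 is down to just 2, so r3c6=2.
Step 5. [r2c4∈{3}] r2c4 is down to just 3. So r2c4=3.
Step 6. [r4c2∈{1,2}] r4c2 is the only open cell in col 2 admitting 2 ⇒ r4c2=2.
Step 7. [r1c4∈{6}] nothing but 6 survives at r1c4 ⇒ r1c4=6.
Step 8. [r5c5∈{3}] r5c5's peers cover all but 3, so r5c5=3.
Step 9. [r6c4∈{2}] r6c4 has the single candidate 2, so r6c4=2.
Step 10. [r6c6∈{6}] r6c6 has the single candidate 6. So r6c6=6.
Step 11. [r3c1∈{6}] only 6 remains possible at r3c1 ⇒ r3c1=6.
Step 12. [r4c3∈{1}] r4c3 is down to just 1, so r4c3=1.
Step 13. [r1c1∈{3}] only 3 remains possible at r1c1. So r1c1=3.
Step 14. [r2c6∈{1}] nothing but 1 survives at r2c6. So r2c6=1.
Step 15. [r1c5∈{5}] r1c5 has the single candidate 5, so r1c5=5.
Step 16. [r3c2∈{5}] only 5 remains possible at r3c2. So r3c2=5.
Step 17. [r5c1∈{2}] nothing but 2 survives at r5c1 ⇒ r5c1=2.
Step 18. [r4c6∈{3}] r4c6 is down to just 3. So r4c6=3.
Step 19. [r1c2∈{1}] nothing but 1 survives at r1c2, so r1c2=1.
Step 20. [r4c1∈{4}] r4c1 has the single candidate 4, so r4c1=4.

Answer: 3 1 2 6 5 4 / 5 4 6 3 2 1 / 6 5 3 4 1 2 / 4 2 1 5 6 3 / 2 6 4 1 3 5 / 1 3 5 2 4 6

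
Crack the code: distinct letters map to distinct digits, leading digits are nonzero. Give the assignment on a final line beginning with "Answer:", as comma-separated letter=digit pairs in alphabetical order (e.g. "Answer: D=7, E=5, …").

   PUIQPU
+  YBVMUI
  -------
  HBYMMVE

Step 1. [H] H is the leading digit of a 7-digit sum of two 6-digit numbers; the final carry is exactly 1. So H=1.
Step 2. [col 1: U + I ≡ E (mod 10)] several values work for E in column 1 (U + I ≡ E (mod 10), carry-in 0); try E=6 ⇒ E=6.
Step 3. [col 1: U + I ≡ E (mod 10)] no forcing yet in column 1 (carry-in 0); I=4 is free and consistent — try it ⇒ I=4.
Step 4. [col 1: U + I ≡ E (mod 10)] in column 1 we have U+I≡E with carry-in 0; given I=4, E=6 and digits 1,4,6 already taken and all letters distinct, that pins U to 2. So U=2.
Step 5. [col 2: P + U ≡ V (mod 10)] several values work for V in column 2 (P + U ≡ V (mod 10), carry-in 0); try V=9 ⇒ V=9.
Step 6. [col 2: P + U ≡ V (mod 10)] column 2: given U=2, V=9, carry-in 0, and digits 1,2,4,6,9 already taken and all letters distinct, P+U≡V (mod 10) forces P=7 ⇒ P=7.
Step 7. [col 3: Q + M ≡ M (mod 10)] in column 3 we have Q+M≡M with carry-in 0; given nothing yet and digits 1,2,4,6,7,9 already taken and all letters distinct, that pins Q to 0. So Q=0.
Step 8. [col 3: Q + M ≡ M (mod 10)] no forcing yet in column 3 (carry-in 0); M=3 is free and consistent — try it, so M=3.
Step 9. [col 5: U + B ≡ Y (mod 10)] column 5 reads U+B+carry(1)=Y with U=2; with digits 0,1,2,3,4,6,7,9 already taken and all letters distinct, the only value for B is 5 ⇒ B=5.
Step 10. [col 5: U + B ≡ Y (mod 10)] from column 5 (U=2, B=5, carry-in 1, digits 0,1,2,3,4,5,6,7,9 already taken and all letters distinct): Y must equal 8. So Y=8.

Answer: B=5, E=6, H=1, I=4, M=3, P=7, Q=0, U=2, V=9, Y=8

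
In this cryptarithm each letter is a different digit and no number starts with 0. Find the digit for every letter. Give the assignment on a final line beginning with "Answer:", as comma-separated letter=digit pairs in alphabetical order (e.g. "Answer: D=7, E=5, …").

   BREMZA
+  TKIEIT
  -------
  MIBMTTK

Step 1. [col 1: A + T ≡ K (mod 10)] K=0 is one option consistent with column 1 (A + T ≡ K (mod 10), carry-in 0) — take it. So K=0.
Step 2. [M] the sum has 7 digits but both addends have 6; that extra leading digit M is the final carry, namely 1 ⇒ M=1.
Step 3. [col 1: A + T ≡ K (mod 10)] no forcing yet in column 1 (carry-in 0); A=2 is free and consistent — try it ⇒ A=2.
Step 4. [col 1: A + T ≡ K (mod 10)] from column 1 (A=2, K=0, carry-in 0, digits 0,1,2 already taken and all letters distinct): T must equal 8 ⇒ T=8.
Step 5. [col 2: Z + I ≡ T (mod 10)] no forcing yet in column 2 (carry-in 1); I=4 is free and consistent — try it, so I=4.
Step 6. [col 2: Z + I ≡ T (mod 10)] from column 2 (I=4, T=8, carry-in 1, digits 0,1,2,4,8 already taken and all letters distinct): Z must equal 3. So Z=3.
Step 7. [col 3: M + E ≡ T (mod 10)] in column 3 we have M+E≡T with carry-in 0; given M=1, T=8 and digits 0,1,2,3,4,8 already taken and all letters distinct, that pins E to 7. So E=7.
Step 8. [col 5: R + K ≡ B (mod 10)] in column 5 we have R+K≡B with carry-in 1; given K=0 and digits 0,1,2,3,4,7,8 already taken and all letters distinct, that pins R to 5. So R=5.
Step 9. [col 5: R + K ≡ B (mod 10)] in column 5 we have R+K≡B with carry-in 1; given R=5, K=0 and digits 0,1,2,3,4,5,7,8 already taken and all letters distinct, that pins B to 6, so B=6.

Answer: A=2, B=6, E=7, I=4, K=0, M=1, R=5, T=8, Z=3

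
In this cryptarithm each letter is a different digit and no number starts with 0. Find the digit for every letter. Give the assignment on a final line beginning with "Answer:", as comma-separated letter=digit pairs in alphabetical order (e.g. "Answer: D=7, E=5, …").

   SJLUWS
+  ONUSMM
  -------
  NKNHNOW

Step 1. [N] N is the leading digit of a 7-digit sum of two 6-digit numbers; the final carry is exactly 1. So N=1.
Step 2. [col 1: S + M ≡ W (mod 10)] several values work for S in column 1 (S + M ≡ W (mod 10), carry-in 0); try S=7. So S=7.
Step 3. [col 1: S + M ≡ W (mod 10)] several values work for M in column 1 (S + M ≡ W (mod 10), carry-in 0); try M=8, so M=8.
Step 4. [col 1: S + M ≡ W (mod 10)] column 1 reads S+M+carry(0)=W with S=7, M=8; with digits 1,7,8 already taken and all letters distinct, the only value for W is 5 ⇒ W=5.
Step 5. [col 2: W + M ≡ O (mod 10)] in column 2 we have W+M≡O with carry-in 1; given W=5, M=8 and digits 1,5,7,8 already taken and all letters distinct, that pins O to 4 ⇒ O=4.
Step 6. [col 3: U + S ≡ N (mod 10)] column 3: given S=7, N=1, carry-in 1, and digits 1,4,5,7,8 already taken and all letters distinct, U+S≡N (mod 10) forces U=3 ⇒ U=3.
Step 7. [col 4: L + U ≡ H (mod 10)] column 4 (L + U ≡ H (mod 10), carry-in 1) doesn't pin L yet; pick L=6 and continue ⇒ L=6.
Step 8. [col 4: L + U ≡ H (mod 10)] from column 4 (L=6, U=3, carry-in 1, digits 1,3,4,5,6,7,8 already taken and all letters distinct): H must equal 0, so H=0.
Step 9. [col 5: J + N ≡ N (mod 10)] from column 5 (N=1, carry-in 1, digits 0,1,3,4,5,6,7,8 already taken and all letters distinct): J must equal 9, so J=9.
Step 10. [col 6: S + O ≡ K (mod 10)] from column 6 (S=7, O=4, carry-in 1, digits 0,1,3,4,5,6,7,8,9 already taken and all letters distinct): K must equal 2, so K=2.

Answer: H=0, J=9, K=2, L=6, M=8, N=1, O=4, S=7, U=3, W=5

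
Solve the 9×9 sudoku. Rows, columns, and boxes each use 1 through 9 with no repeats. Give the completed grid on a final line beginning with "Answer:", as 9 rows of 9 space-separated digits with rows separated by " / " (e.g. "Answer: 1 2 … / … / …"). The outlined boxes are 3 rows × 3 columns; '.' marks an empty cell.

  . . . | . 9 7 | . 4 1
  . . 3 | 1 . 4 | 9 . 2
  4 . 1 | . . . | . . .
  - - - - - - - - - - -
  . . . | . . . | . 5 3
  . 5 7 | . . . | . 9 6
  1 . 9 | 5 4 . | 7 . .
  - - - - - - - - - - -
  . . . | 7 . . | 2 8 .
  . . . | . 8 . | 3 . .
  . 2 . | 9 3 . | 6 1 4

Step 1. [r1c4∈{2,3,6,8}] r1c4 is the only open cell in row 1 admitting 3, so r1c4=3.
Step 2. [r9c6∈{5}] only 5 remains possible at r9c6. So r9c6=5.
Step 3. [r8c8∈{7}] nothing but 7 survives at r8c8. So r8c8=7.
Step 4. [r6c9∈{8}] r6c9 is down to just 8 ⇒ r6c9=8.
Step 5. [r3c2∈{6,7,8,9}] row 3 places 9 nowhere but r3c2 ⇒ r3c2=9.
Step 6. [r4c6∈{1,2,6,8,9}] in row 4, 9 fits only at r4c6, so r4c6=9.
Step 7. [r8c4∈{2,4,6}] in col 4, 4 fits only at r8c4 ⇒ r8c4=4.
Step 8. [r8c6∈{1,2,6}] row 8 places 2 nowhere but r8c6, so r8c6=2.
Step 9. [r2c8∈{6}] r2c8 is down to just 6. So r2c8=6.
Step 10. [r9c3∈{8}] nothing but 8 survives at r9c3 ⇒ r9c3=8.
Step 11. [r4c5∈{1,2,6,7}] r4c5 is the only open cell in row 4 admitting 7, so r4c5=7.
Step 12. [r2c2∈{7,8}] in col 2, 7 fits only at r2c2, so r2c2=7.
Step 13. [r2c1∈{5,8}] r2c1 is the only open cell in row 2 admitting 8 ⇒ r2c1=8.
Step 14. [r1c2∈{6}] nothing but 6 survives at r1c2, so r1c2=6.
Step 15. [r6c6∈{3,6}] in row 6, 6 fits only at r6c6. So r6c6=6.
Step 16. [r7c5∈{1,6}] across box 8, 6 lands solely at r7c5. So r7c5=6.
Step 17. [r5c5∈{1,2}] r5c5 is the only open cell in col 5 admitting 1. So r5c5=1.
Step 18. [r3c6∈{8}] r3c6 is down to just 8, so r3c6=8.
Step 19. [r3c7∈{5}] only 5 remains possible at r3c7. So r3c7=5.
Step 20. [r5c4∈{2,8}] across row 5, 8 lands solely at r5c4 ⇒ r5c4=8.
Step 21. [r5c1∈{2,3}] in row 5, 2 fits only at r5c1 ⇒ r5c1=2.
Step 22. [r7c1∈{3,5,9}] across col 1, 3 lands solely at r7c1, so r7c1=3.
Step 23. [r8c1∈{5,6,9}] across col 1, 9 lands solely at r8c1, so r8c1=9.
Step 24. [r8c9∈{5}] r8c9 has the single candidate 5, so r8c9=5.
Step 25. [r7c3∈{4,5}] row 7 places 5 nowhere but r7c3, so r7c3=5.
Step 26. [r4c3∈{4,6}] col 3 places 4 nowhere but r4c3. So r4c3=4.
Step 27. [r7c2∈{1,4}] row 7 places 4 nowhere but r7c2, so r7c2=4.
Step 28. [r3c4∈{2,6}] across row 3, 6 lands solely at r3c4 ⇒ r3c4=6.
Step 29. [r6c8∈{2}] r6c8 has the single candidate 2, so r6c8=2.
Step 30. [r2c5∈{5}] r2c5 has the single candidate 5, so r2c5=5.
Step 31. [r4c4∈{2}] nothing but 2 survives at r4c4, so r4c4=2.
Step 32. [r3c8∈{3}] r3c8 is down to just 3, so r3c8=3.
Step 33. [r4c7∈{1}] r4c7's peers cover all but 1. So r4c7=1.
Step 34. [r7c9∈{9}] only 9 remains possible at r7c9. So r7c9=9.
Step 35. [r3c9∈{7}] r3c9 is down to just 7. So r3c9=7.
Step 36. [r8c3∈{6}] r8c3's peers cover all but 6, so r8c3=6.
Step 37. [r8c2∈{1}] only 1 remains possible at r8c2, so r8c2=1.
Step 38. [r1c7∈{8}] r1c7's peers cover all but 8. So r1c7=8.
Step 39. [r7c6∈{1}] r7c6 has the single candidate 1, so r7c6=1.
Step 40. [r5c7∈{4}] r5c7's peers cover all but 4 ⇒ r5c7=4.
Step 41. [r3c5∈{2}] r3c5 is down to just 2 ⇒ r3c5=2.
Step 42. [r1c1∈{5}] only 5 remains possible at r1c1 ⇒ r1c1=5.
Step 43. [r4c2∈{8}] r4c2 has the single candidate 8. So r4c2=8.
Step 44. [r5c6∈{3}] r5c6 has the single candidate 3. So r5c6=3.
Step 45. [r4c1∈{6}] nothing but 6 survives at r4c1 ⇒ r4c1=6.
Step 46. [r9c1∈{7}] r9c1 is down to just 7, so r9c1=7.
Step 47. [r1c3∈{2}] r1c3 is down to just 2 ⇒ r1c3=2.
Step 48. [r6c2∈{3}] r6c2's peers cover all but 3, so r6c2=3.

Answer: 5 6 2 3 9 7 8 4 1 / 8 7 3 1 5 4 9 6 2 / 4 9 1 6 2 8 5 3 7 / 6 8 4 2 7 9 1 5 3 / 2 5 7 8 1 3 4 9 6 / 1 3 9 5 4 6 7 2 8 / 3 4 5 7 6 1 2 8 9 / 9 1 6 4 8 2 3 7 5 / 7 2 8 9 3 5 6 1 4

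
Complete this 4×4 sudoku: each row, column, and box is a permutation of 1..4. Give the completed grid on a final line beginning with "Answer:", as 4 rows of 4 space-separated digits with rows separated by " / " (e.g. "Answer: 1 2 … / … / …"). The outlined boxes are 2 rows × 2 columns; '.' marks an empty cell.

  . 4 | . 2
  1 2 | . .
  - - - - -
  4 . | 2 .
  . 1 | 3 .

Step 1. [r2c3∈{4}] r2c3 is down to just 4. So r2c3=4.
Step 2. [r4c4∈{4}] r4c4 has the single candidate 4, so r4c4=4.
Step 3. [r1c3∈{1}] only 1 remains possible at r1c3. So r1c3=1.
Step 4. [r3c4∈{1}] r3c4 is down to just 1. So r3c4=1.
Step 5. [r4c1∈{2}] r4c1 is down to just 2 ⇒ r4c1=2.
Step 6. [r2c4∈{3}] only 3 remains possible at r2c4. So r2c4=3.
Step 7. [r3c2∈{3}] r3c2 is down to just 3. So r3c2=3.
Step 8. [r1c1∈{3}] only 3 remains possible at r1c1. So r1c1=3.

Answer: 3 4 1 2 / 1 2 4 3 / 4 3 2 1 / 2 1 3 4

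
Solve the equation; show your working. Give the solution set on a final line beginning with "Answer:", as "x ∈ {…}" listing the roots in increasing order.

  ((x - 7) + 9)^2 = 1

Step 1. [((x - 7) + 9)^2 = 1] LHS squared, RHS 1 ≥ 0: apply √ (±). So sqrt: (x - 7) + 9 = 1 or -1.
Step 2. [(x - 7) + 9 = 1 or -1] peel the +9: subtract 9 from each side. So sub: x - 7 = -8 or -10.
Step 3. [x - 7 = -8 or -10] peel the -7: add 7 from each side ⇒ sub: x = -1 or -3.

Answer: x ∈ {-3, -1}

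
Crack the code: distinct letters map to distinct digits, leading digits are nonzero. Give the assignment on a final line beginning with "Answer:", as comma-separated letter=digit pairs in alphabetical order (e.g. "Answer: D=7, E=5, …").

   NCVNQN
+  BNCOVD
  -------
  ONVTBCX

Step 1. [col 1: N + D ≡ X (mod 10)] several values work for D in column 1 (N + D ≡ X (mod 10), carry-in 0); try D=4 ⇒ D=4.
Step 2. [col 1: N + D ≡ X (mod 10)] column 1 (N + D ≡ X (mod 10), carry-in 0) doesn't pin X yet; pick X=2 and continue ⇒ X=2.
Step 3. [col 1: N + D ≡ X (mod 10)] column 1 reads N+D+carry(0)=X with D=4, X=2; with digits 2,4 already taken and all letters distinct, the only value for N is 8 ⇒ N=8.
Step 4. [O] the sum has 7 digits but both addends have 6; that extra leading digit O is the final carry, namely 1. So O=1.
Step 5. [col 2: Q + V ≡ C (mod 10)] V=6 is one option consistent with column 2 (Q + V ≡ C (mod 10), carry-in 1) — take it ⇒ V=6.
Step 6. [col 2: Q + V ≡ C (mod 10)] no forcing yet in column 2 (carry-in 1); Q=0 is free and consistent — try it, so Q=0.
Step 7. [col 2: Q + V ≡ C (mod 10)] in column 2 we have Q+V≡C with carry-in 1; given Q=0, V=6 and digits 0,1,2,4,6,8 already taken and all letters distinct, that pins C to 7, so C=7.
Step 8. [col 3: N + O ≡ B (mod 10)] column 3 reads N+O+carry(0)=B with N=8, O=1; with digits 0,1,2,4,6,7,8 already taken and all letters distinct, the only value for B is 9. So B=9.
Step 9. [col 4: V + C ≡ T (mod 10)] in column 4 we have V+C≡T with carry-in 0; given V=6, C=7 and digits 0,1,2,4,6,7,8,9 already taken and all letters distinct, that pins T to 3, so T=3.

Answer: B=9, C=7, D=4, N=8, O=1, Q=0, T=3, V=6, X=2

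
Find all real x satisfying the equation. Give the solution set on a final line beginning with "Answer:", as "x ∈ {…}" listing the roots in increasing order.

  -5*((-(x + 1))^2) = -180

Step 1. [-5*((-(x + 1))^2) = -180] leading coefficient -5: divide by -5. So div: (-(x + 1))^2 = 36.
Step 2. [(-(x + 1))^2 = 36] √ both sides: 36 ≥ 0 gives two branches. So sqrt: -(x + 1) = 6 or -6.
Step 3. [-(x + 1) = 6 or -6] flip signs both sides ⇒ neg: x + 1 = -6 or 6.
Step 4. [x + 1 = -6 or 6] 1 comes off first (subtract 1). So sub: x = -7 or 5.

Answer: x ∈ {-7, 5}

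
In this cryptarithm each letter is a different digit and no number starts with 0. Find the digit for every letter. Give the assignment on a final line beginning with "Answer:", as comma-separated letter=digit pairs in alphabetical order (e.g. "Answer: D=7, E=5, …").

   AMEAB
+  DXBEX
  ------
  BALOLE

Step 1. [col 1: B + X ≡ E (mod 10)] E=3 is one option consistent with column 1 (B + X ≡ E (mod 10), carry-in 0) — take it. So E=3.
Step 2. [col 1: B + X ≡ E (mod 10)] several values work for X in column 1 (B + X ≡ E (mod 10), carry-in 0); try X=2 ⇒ X=2.
Step 3. [col 1: B + X ≡ E (mod 10)] in column 1 we have B+X≡E with carry-in 0; given X=2, E=3 and digits 2,3 already taken and all letters distinct, that pins B to 1, so B=1.
Step 4. [col 2: A + E ≡ L (mod 10)] several values work for A in column 2 (A + E ≡ L (mod 10), carry-in 0); try A=7 ⇒ A=7.
Step 5. [col 2: A + E ≡ L (mod 10)] column 2: given A=7, E=3, carry-in 0, and digits 1,2,3,7 already taken and all letters distinct, A+E≡L (mod 10) forces L=0, so L=0.
Step 6. [col 3: E + B ≡ O (mod 10)] column 3 reads E+B+carry(1)=O with E=3, B=1; with digits 0,1,2,3,7 already taken and all letters distinct, the only value for O is 5. So O=5.
Step 7. [col 4: M + X ≡ L (mod 10)] column 4: given X=2, L=0, carry-in 0, and digits 0,1,2,3,5,7 already taken and all letters distinct, M+X≡L (mod 10) forces M=8 ⇒ M=8.
Step 8. [col 5: A + D ≡ A (mod 10)] column 5 reads A+D+carry(1)=A with A=7; with digits 0,1,2,3,5,7,8 already taken and all letters distinct, the only value for D is 9. So D=9.

Answer: A=7, B=1, D=9, E=3, L=0, M=8, O=5, X=2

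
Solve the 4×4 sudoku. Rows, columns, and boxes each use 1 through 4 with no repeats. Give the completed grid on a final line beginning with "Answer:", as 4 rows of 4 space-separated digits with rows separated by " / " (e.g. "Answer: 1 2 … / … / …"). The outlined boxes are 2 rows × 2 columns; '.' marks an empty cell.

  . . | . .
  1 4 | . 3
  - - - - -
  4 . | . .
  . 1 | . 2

Step 1. [r1c1∈{2,3}] col 1 places 2 nowhere but r1c1, so r1c1=2.
Step 2. [r4c3∈{3,4}] row 4 places 4 nowhere but r4c3 ⇒ r4c3=4.
Step 3. [r3c3∈{1,3}] in col 3, 3 fits only at r3c3, so r3c3=3.
Step 4. [r3c4∈{1}] r3c4's peers cover all but 1. So r3c4=1.
Step 5. [r4c1∈{3}] r4c1's peers cover all but 3 ⇒ r4c1=3.
Step 6. [r1c4∈{4}] nothing but 4 survives at r1c4, so r1c4=4.
Step 7. [r3c2∈{2}] nothing but 2 survives at r3c2. So r3c2=2.
Step 8. [r1c3∈{1}] r1c3 is down to just 1. So r1c3=1.
Step 9. [r2c3∈{2}] only 2 remains possible at r2c3. So r2c3=2.
Step 10. [r1c2∈{3}] r1c2 is down to just 3, so r1c2=3.

Answer: 2 3 1 4 / 1 4 2 3 / 4 2 3 1 / 3 1 4 2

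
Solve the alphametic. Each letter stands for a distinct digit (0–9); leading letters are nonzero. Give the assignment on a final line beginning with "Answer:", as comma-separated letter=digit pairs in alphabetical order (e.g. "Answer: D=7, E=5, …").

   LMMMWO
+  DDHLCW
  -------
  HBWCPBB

Step 1. [col 1: O + W ≡ B (mod 10)] no forcing yet in column 1 (carry-in 0); W=8 is free and consistent — try it. So W=8.
Step 2. [col 1: O + W ≡ B (mod 10)] several values work for O in column 1 (O + W ≡ B (mod 10), carry-in 0); try O=5, so O=5.
Step 3. [H] adding two 6-digit numbers gives at most 6+1 digits, and here it does — H is that final carry and must be 1. So H=1.
Step 4. [col 1: O + W ≡ B (mod 10)] from column 1 (O=5, W=8, carry-in 0, digits 1,5,8 already taken and all letters distinct): B must equal 3, so B=3.
Step 5. [col 2: W + C ≡ B (mod 10)] in column 2 we have W+C≡B with carry-in 1; given W=8, B=3 and digits 1,3,5,8 already taken and all letters distinct, that pins C to 4, so C=4.
Step 6. [col 3: M + L ≡ P (mod 10)] several values work for P in column 3 (M + L ≡ P (mod 10), carry-in 1); try P=0 ⇒ P=0.
Step 7. [col 3: M + L ≡ P (mod 10)] several values work for M in column 3 (M + L ≡ P (mod 10), carry-in 1); try M=2 ⇒ M=2.
Step 8. [col 3: M + L ≡ P (mod 10)] column 3: given M=2, P=0, carry-in 1, and digits 0,1,2,3,4,5,8 already taken and all letters distinct, M+L≡P (mod 10) forces L=7, so L=7.
Step 9. [col 5: M + D ≡ W (mod 10)] column 5 reads M+D+carry(0)=W with M=2, W=8; with digits 0,1,2,3,4,5,7,8 already taken and all letters distinct, the only value for D is 6. So D=6.

Answer: B=3, C=4, D=6, H=1, L=7, M=2, O=5, P=0, W=8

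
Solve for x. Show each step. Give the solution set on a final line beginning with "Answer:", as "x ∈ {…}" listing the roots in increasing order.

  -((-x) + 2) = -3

Step 1. [-((-x) + 2) = -3] LHS negated; negate both sides, so neg: (-x) + 2 = 3.
Step 2. [(-x) + 2 = 3] 2 comes off first (subtract 2). So sub: -x = 1.
Step 3. [-x = 1] flip signs both sides. So neg: x = -1.

Answer: x ∈ {-1}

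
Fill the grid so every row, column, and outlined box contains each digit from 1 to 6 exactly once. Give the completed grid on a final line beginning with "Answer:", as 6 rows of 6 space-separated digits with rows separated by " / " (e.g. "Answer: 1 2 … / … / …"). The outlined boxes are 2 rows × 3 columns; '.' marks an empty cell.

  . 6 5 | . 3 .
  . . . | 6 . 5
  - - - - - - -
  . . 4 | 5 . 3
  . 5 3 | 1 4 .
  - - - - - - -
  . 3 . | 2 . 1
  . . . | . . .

Step 1. [r1c1∈{1,2,4}] across row 1, 1 lands solely at r1c1 ⇒ r1c1=1.
Step 2. [r5c1∈{4,5,6}] across row 5, 4 lands solely at r5c1, so r5c1=4.
Step 3. [r2c3∈{2}] only 2 remains possible at r2c3. So r2c3=2.
Step 4. [r3c5∈{2,6}] r3c5 is the only open cell in col 5 admitting 2 ⇒ r3c5=2.
Step 5. [r5c3∈{6}] r5c3 is down to just 6. So r5c3=6.
Step 6. [r4c6∈{6}] only 6 remains possible at r4c6. So r4c6=6.
Step 7. [r1c4∈{4}] r1c4's peers cover all but 4, so r1c4=4.
Step 8. [r6c1∈{2,5}] 5 has one home in col 1: r6c1, so r6c1=5.
Step 9. [r3c2∈{1}] r3c2's peers cover all but 1, so r3c2=1.
Step 10. [r6c2∈{2}] nothing but 2 survives at r6c2, so r6c2=2.
Step 11. [r2c1∈{3}] r2c1's peers cover all but 3 ⇒ r2c1=3.
Step 12. [r4c1∈{2}] only 2 remains possible at r4c1, so r4c1=2.
Step 13. [r3c1∈{6}] only 6 remains possible at r3c1, so r3c1=6.
Step 14. [r2c5∈{1}] r2c5 has the single candidate 1 ⇒ r2c5=1.
Step 15. [r5c5∈{5}] r5c5 has the single candidate 5. So r5c5=5.
Step 16. [r6c3∈{1}] r6c3 has the single candidate 1 ⇒ r6c3=1.
Step 17. [r6c4∈{3}] r6c4's peers cover all but 3. So r6c4=3.
Step 18. [r6c5∈{6}] only 6 remains possible at r6c5, so r6c5=6.
Step 19. [r1c6∈{2}] r1c6 has the single candidate 2. So r1c6=2.
Step 20. [r6c6∈{4}] r6c6 is down to just 4, so r6c6=4.
Step 21. [r2c2∈{4}] only 4 remains possible at r2c2, so r2c2=4.

Answer: 1 6 5 4 3 2 / 3 4 2 6 1 5 / 6 1 4 5 2 3 / 2 5 3 1 4 6 / 4 3 6 2 5 1 / 5 2 1 3 6 4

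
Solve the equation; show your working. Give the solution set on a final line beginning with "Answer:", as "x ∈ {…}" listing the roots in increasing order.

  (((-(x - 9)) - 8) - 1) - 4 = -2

Step 1. [(((-(x - 9)) - 8) - 1) - 4 = -2] the outer -4 inverts by adding 4 ⇒ sub: ((-(x - 9)) - 8) - 1 = 2.
Step 2. [((-(x - 9)) - 8) - 1 = 2] the outer -1 inverts by adding 1. So sub: (-(x - 9)) - 8 = 3.
Step 3. [(-(x - 9)) - 8 = 3] peel the -8: add 8 from each side ⇒ sub: -(x - 9) = 11.
Step 4. [-(x - 9) = 11] LHS negated; negate both sides. So neg: x - 9 = -11.
Step 5. [x - 9 = -11] add 9: x sits inside (… - 9), so sub: x = -2.

Answer: x ∈ {-2}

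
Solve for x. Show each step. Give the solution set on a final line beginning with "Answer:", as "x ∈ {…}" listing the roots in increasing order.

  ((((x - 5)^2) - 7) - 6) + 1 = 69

Step 1. [((((x - 5)^2) - 7) - 6) + 1 = 69] 1 comes off first (subtract 1) ⇒ sub: (((x - 5)^2) - 7) - 6 = 68.
Step 2. [(((x - 5)^2) - 7) - 6 = 68] the outer -6 inverts by adding 6. So sub: ((x - 5)^2) - 7 = 74.
Step 3. [((x - 5)^2) - 7 = 74] add 7: x sits inside (… - 7) ⇒ sub: (x - 5)^2 = 81.
Step 4. [(x - 5)^2 = 81] 81 ≥ 0, LHS is (·)² — take ±√. So sqrt: x - 5 = 9 or -9.
Step 5. [x - 5 = 9 or -9] -5 is outermost — add 5 both sides, so sub: x = 14 or -4.

Answer: x ∈ {-4, 14}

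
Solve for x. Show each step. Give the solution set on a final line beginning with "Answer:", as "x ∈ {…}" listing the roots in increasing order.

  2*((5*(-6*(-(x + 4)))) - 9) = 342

Step 1. [2*((5*(-6*(-(x + 4)))) - 9) = 342] 2 out front; divide by 2, so div: (5*(-6*(-(x + 4)))) - 9 = 171.
Step 2. [(5*(-6*(-(x + 4)))) - 9 = 171] 9 comes off first (add 9) ⇒ sub: 5*(-6*(-(x + 4))) = 180.
Step 3. [5*(-6*(-(x + 4))) = 180] LHS = 5·(…); ÷5 both sides. So div: -6*(-(x + 4)) = 36.
Step 4. [-6*(-(x + 4)) = 36] -6 out front; divide by -6, so div: -(x + 4) = -6.
Step 5. [-(x + 4) = -6] leading − — multiply by −1. So neg: x + 4 = 6.
Step 6. [x + 4 = 6] 4 comes off first (subtract 4), so sub: x = 2.

Answer: x ∈ {2}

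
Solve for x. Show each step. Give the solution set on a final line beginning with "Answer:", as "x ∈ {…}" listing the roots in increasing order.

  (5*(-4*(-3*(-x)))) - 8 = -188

Step 1. [(5*(-4*(-3*(-x)))) - 8 = -188] -8 is outermost — add 8 both sides ⇒ sub: 5*(-4*(-3*(-x))) = -180.
Step 2. [5*(-4*(-3*(-x))) = -180] 5 out front; divide by 5 ⇒ div: -4*(-3*(-x)) = -36.
Step 3. [-4*(-3*(-x)) = -36] LHS = -4·(…); ÷-4 both sides. So div: -3*(-x) = 9.
Step 4. [-3*(-x) = 9] divide by the outer -3 ⇒ div: -x = -3.
Step 5. [-x = -3] leading − — multiply by −1, so neg: x = 3.

Answer: x ∈ {3}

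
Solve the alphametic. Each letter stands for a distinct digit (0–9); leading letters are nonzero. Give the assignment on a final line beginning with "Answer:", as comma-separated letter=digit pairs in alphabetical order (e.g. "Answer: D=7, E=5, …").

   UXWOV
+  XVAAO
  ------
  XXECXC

Step 1. [col 1: V + O ≡ C (mod 10)] several values work for C in column 1 (V + O ≡ C (mod 10), carry-in 0); try C=2. So C=2.
Step 2. [X] the sum has 6 digits but both addends have 5; that extra leading digit X is the final carry, namely 1. So X=1.
Step 3. [col 1: V + O ≡ C (mod 10)] V=8 is one option consistent with column 1 (V + O ≡ C (mod 10), carry-in 0) — take it, so V=8.
Step 4. [col 1: V + O ≡ C (mod 10)] column 1: given V=8, C=2, carry-in 0, and digits 1,2,8 already taken and all letters distinct, V+O≡C (mod 10) forces O=4. So O=4.
Step 5. [col 2: O + A ≡ X (mod 10)] in column 2 we have O+A≡X with carry-in 1; given O=4, X=1 and digits 1,2,4,8 already taken and all letters distinct, that pins A to 6. So A=6.
Step 6. [col 3: W + A ≡ C (mod 10)] from column 3 (A=6, C=2, carry-in 1, digits 1,2,4,6,8 already taken and all letters distinct): W must equal 5 ⇒ W=5.
Step 7. [col 4: X + V ≡ E (mod 10)] column 4: given X=1, V=8, carry-in 1, and digits 1,2,4,5,6,8 already taken and all letters distinct, X+V≡E (mod 10) forces E=0 ⇒ E=0.
Step 8. [col 5: U + X ≡ X (mod 10)] column 5 reads U+X+carry(1)=X with X=1; with digits 0,1,2,4,5,6,8 already taken and all letters distinct, the only value for U is 9, so U=9.

Answer: A=6, C=2, E=0, O=4, U=9, V=8, W=5, X=1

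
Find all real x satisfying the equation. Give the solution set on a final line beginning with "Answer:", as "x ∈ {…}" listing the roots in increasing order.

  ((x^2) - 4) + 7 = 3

Step 1. [((x^2) - 4) + 7 = 3] 7 comes off first (subtract 7), so sub: (x^2) - 4 = -4.
Step 2. [(x^2) - 4 = -4] 4 comes off first (add 4). So sub: x^2 = 0.
Step 3. [x^2 = 0] LHS squared, RHS 0 ≥ 0: apply √ (±), so sqrt: x = 0.

Answer: x ∈ {0}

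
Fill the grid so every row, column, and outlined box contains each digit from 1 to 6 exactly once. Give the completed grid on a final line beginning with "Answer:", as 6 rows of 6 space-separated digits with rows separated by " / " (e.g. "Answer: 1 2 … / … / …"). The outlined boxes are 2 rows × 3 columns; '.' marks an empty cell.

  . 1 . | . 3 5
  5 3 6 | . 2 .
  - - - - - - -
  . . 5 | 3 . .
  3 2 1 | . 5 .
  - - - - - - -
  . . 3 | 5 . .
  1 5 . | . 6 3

Step 1. [r3c6∈{1,2,4,6}] 2 has one home in row 3: r3c6 ⇒ r3c6=2.
Step 2. [r5c1∈{2,4,6}] r5c1 is the only open cell in row 5 admitting 2, so r5c1=2.
Step 3. [r6c3∈{4}] nothing but 4 survives at r6c3 ⇒ r6c3=4.
Step 4. [r3c2∈{4,6}] across col 2, 4 lands solely at r3c2, so r3c2=4.
Step 5. [r1c4∈{4,6}] 6 has one home in row 1: r1c4. So r1c4=6.
Step 6. [r5c5∈{1,4}] 4 has one home in col 5: r5c5 ⇒ r5c5=4.
Step 7. [r2c4∈{1,4}] col 4 places 1 nowhere but r2c4 ⇒ r2c4=1.
Step 8. [r2c6∈{4}] r2c6 is down to just 4, so r2c6=4.
Step 9. [r3c1∈{6}] r3c1's peers cover all but 6 ⇒ r3c1=6.
Step 10. [r5c6∈{1}] r5c6 has the single candidate 1 ⇒ r5c6=1.
Step 11. [r1c3∈{2}] nothing but 2 survives at r1c3, so r1c3=2.
Step 12. [r1c1∈{4}] r1c1 is down to just 4 ⇒ r1c1=4.
Step 13. [r4c4∈{4}] r4c4 is down to just 4 ⇒ r4c4=4.
Step 14. [r3c5∈{1}] nothing but 1 survives at r3c5. So r3c5=1.
Step 15. [r5c2∈{6}] nothing but 6 survives at r5c2. So r5c2=6.
Step 16. [r4c6∈{6}] nothing but 6 survives at r4c6, so r4c6=6.
Step 17. [r6c4∈{2}] r6c4 has the single candidate 2. So r6c4=2.

Answer: 4 1 2 6 3 5 / 5 3 6 1 2 4 / 6 4 5 3 1 2 / 3 2 1 4 5 6 / 2 6 3 5 4 1 / 1 5 4 2 6 3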